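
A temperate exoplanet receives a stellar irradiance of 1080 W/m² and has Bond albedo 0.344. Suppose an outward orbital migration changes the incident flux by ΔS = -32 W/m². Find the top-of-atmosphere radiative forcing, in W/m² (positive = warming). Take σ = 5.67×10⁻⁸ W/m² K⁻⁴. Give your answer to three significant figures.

-5.25 W/m²

ΔF = Δ[S(1−α)]/4 = (1−0.344)·-32/4 = -5.248 W/m².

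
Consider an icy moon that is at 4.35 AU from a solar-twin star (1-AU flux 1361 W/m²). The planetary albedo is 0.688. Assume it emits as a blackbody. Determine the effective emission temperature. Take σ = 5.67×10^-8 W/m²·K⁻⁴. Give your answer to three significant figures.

By the inverse-square law, S = 1361/4.35² = 71.92 W/m².
The planet absorbs (1−α)S over its disc πR² and re-emits over 4πR², so the mean absorbed flux is (1−0.688)·71.92/4 = 5.610 W/m².
Balancing against σT⁴: T = (5.610/5.67×10⁻⁸)^(1/4) = 99.74 K.

99.7 K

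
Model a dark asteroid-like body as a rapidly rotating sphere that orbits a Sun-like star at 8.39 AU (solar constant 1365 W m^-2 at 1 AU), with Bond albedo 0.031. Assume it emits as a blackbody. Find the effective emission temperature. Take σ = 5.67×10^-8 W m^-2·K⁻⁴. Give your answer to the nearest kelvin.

95 K

By the inverse-square law, S = 1365/8.39² = 19.39 W m^-2.
Averaging over the sphere, the absorbed flux is S(1−α)/4 = 4.698 W m^-2.
Set σT⁴ = 4.698 → T = (4.698/σ)^(1/4) = 95.41 K.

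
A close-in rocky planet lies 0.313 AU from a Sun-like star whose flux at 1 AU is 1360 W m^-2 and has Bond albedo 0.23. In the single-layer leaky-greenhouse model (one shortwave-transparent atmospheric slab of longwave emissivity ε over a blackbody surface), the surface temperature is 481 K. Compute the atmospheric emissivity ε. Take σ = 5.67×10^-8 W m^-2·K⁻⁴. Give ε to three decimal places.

0.239

Irradiance scales as 1/d², so S = 1360 W m^-2 × (1/0.313)² = 13880 W m^-2.
Effective temperature: T_e = [S(1−α)/(4σ)]^(1/4) = 465.9 K.
Inverting T_s⁴ = 2T_e⁴/(2−ε): (T_e/T_s)⁴ = 0.8805, so ε = 2(1 − 0.8805) = 0.2390.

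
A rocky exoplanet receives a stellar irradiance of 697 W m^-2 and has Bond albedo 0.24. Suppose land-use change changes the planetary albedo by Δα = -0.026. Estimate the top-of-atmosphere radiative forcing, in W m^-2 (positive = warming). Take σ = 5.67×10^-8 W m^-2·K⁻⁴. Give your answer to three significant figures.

ΔF = −(S/4)Δα = −(697.0/4)×(-0.026) = 4.530 W m^-2.

4.53 W m^-2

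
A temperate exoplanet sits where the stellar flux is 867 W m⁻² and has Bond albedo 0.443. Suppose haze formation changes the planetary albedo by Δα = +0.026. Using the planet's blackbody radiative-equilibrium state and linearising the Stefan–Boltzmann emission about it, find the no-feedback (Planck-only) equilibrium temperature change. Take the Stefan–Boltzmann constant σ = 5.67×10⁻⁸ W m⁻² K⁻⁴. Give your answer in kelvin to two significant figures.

Reference equilibrium: T_e = [S(1−α)/(4σ)]^(1/4) = 214.8 K.
ΔF = −(S/4)Δα = −(867.0/4)×(+0.026) = -5.635 W m⁻².
The Planck feedback parameter is 4σT_e³ = 2.248 W m⁻²/K.
So ΔT₀ = -5.635/2.248 = -2.51 K.

-2.5 kelvin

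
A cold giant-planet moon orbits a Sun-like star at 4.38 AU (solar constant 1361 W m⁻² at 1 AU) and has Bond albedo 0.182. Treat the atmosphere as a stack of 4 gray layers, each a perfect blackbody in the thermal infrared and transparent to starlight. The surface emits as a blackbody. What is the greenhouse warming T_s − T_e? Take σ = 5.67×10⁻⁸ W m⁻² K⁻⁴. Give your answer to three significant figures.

62.6 K

By the inverse-square law, S = 1361/4.38² = 70.94 W m⁻².
OLR = S(1−α)/4 = 14.51 W m⁻²; the top layer radiates at T_e = 126.5 K.
T_s = (N+1)^(1/4)·T_e = 189.1 K.
So the greenhouse effect raises the surface by 189.1 − 126.5 = 62.65 K.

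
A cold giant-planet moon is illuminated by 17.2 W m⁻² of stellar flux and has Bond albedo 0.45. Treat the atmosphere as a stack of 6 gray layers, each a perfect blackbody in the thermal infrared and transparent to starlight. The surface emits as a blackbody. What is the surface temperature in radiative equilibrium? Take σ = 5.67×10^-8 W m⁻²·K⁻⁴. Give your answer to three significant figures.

131 K

Top-of-atmosphere balance: σT_e⁴ = S(1−α)/4 = 2.365 W m⁻² → T_e = 80.36 K.
Layer-by-layer balance gives σT_s⁴ = (N+1)σT_e⁴, so T_s = 7^¼·80.36 = 130.7 K.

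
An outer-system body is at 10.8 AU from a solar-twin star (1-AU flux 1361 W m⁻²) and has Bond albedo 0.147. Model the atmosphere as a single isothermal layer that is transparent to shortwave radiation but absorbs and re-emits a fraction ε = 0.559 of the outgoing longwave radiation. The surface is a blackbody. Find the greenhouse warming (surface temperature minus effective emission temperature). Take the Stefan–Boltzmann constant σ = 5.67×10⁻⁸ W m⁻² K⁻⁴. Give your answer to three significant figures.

By the inverse-square law, S = 1361/10.8² = 11.67 W m⁻².
The planet radiates to space at T_e = [S(1−α)/(4σ)]^(1/4) = 81.39 K.
The surface balance (absorbed SW + ε·downward IR = σT_s⁴) with T_a⁴ = T_s⁴/2 reduces to T_s = T_e·[2/(2−ε)]^¼ = 88.34 K.
Greenhouse warming: T_s − T_e = 6.951 K.

6.95 K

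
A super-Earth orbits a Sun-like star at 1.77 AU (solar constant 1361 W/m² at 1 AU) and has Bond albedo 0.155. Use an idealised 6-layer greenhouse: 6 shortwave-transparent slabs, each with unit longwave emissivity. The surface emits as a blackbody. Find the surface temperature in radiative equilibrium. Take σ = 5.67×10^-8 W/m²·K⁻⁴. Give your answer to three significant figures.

326 K

Irradiance scales as 1/d², so S = 1361 W/m² × (1/1.77)² = 434.4 W/m².
The effective emission temperature is T_e = [S(1−α)/(4σ)]^¼ = 200.6 K.
Layer-by-layer balance gives σT_s⁴ = (N+1)σT_e⁴, so T_s = 7^¼·200.6 = 326.3 K.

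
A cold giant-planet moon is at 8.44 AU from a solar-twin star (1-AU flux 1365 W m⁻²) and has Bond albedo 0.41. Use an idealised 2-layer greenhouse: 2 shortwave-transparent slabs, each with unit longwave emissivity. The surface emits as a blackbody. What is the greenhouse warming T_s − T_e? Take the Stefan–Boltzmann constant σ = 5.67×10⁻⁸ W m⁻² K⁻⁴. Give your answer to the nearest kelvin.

Irradiance scales as 1/d², so S = 1365 W m⁻² × (1/8.44)² = 19.16 W m⁻².
Top-of-atmosphere balance: σT_e⁴ = S(1−α)/4 = 2.826 W m⁻² → T_e = 84.03 K.
T_s = (N+1)^(1/4)·T_e = 110.6 K.
Warming: T_s − T_e = 26.56 K.

27 K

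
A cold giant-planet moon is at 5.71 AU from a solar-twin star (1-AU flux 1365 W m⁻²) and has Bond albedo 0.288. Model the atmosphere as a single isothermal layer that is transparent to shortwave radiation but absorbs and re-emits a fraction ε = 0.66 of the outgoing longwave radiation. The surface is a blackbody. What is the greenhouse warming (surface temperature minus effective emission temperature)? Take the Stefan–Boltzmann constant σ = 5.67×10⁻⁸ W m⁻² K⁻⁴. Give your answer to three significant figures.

By the inverse-square law, S = 1365/5.71² = 41.87 W m⁻².
Effective emission temperature (TOA balance): σT_e⁴ = S(1−α)/4 = 7.452 W m⁻² → T_e = 107.1 K.
Surface balance with a leaky layer gives σT_s⁴ = σT_e⁴·2/(2−ε), so T_s = T_e·[2/(2−0.66)]^(1/4) = 118.3 K.
The atmosphere warms the surface by 11.27 K.

11.3 kelvin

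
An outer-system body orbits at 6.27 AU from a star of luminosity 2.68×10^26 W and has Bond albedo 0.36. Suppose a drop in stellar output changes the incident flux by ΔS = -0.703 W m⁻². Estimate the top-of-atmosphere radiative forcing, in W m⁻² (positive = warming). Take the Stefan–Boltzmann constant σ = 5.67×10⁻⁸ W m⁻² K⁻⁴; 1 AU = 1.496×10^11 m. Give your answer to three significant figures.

Orbital distance: d = 6.27 AU = 9.380×10^11 m.
Flux at the orbit: S = L/(4πd²) = 2.68×10^26/(4π·(9.38×10^11)²) = 24.24 W m⁻².
ΔF = Δ[S(1−α)]/4 = (1−0.36)·-0.703/4 = -0.1125 W m⁻².

-0.112 W m⁻²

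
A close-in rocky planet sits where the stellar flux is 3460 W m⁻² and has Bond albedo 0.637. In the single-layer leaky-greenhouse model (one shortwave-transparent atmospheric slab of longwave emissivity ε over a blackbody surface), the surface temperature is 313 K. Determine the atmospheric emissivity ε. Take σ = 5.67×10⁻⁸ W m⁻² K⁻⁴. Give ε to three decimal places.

First, T_e = [3460·(1−0.637)/(4σ)]^(1/4) = 272.8 K.
Since (2−ε)/2 = (T_e/T_s)⁴ = 0.5770, ε = 0.8460.

0.846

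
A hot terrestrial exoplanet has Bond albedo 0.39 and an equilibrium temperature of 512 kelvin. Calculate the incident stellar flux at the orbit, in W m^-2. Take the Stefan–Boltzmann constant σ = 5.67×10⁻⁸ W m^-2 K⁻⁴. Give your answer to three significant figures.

Invert the energy balance for S: S = 4σT⁴/(1−α).
σT⁴ = 5.67×10⁻⁸·(512)⁴ = 3896 W m^-2.
S = 4·3896/0.61 = 25550 W m^-2.

25600 W m^-2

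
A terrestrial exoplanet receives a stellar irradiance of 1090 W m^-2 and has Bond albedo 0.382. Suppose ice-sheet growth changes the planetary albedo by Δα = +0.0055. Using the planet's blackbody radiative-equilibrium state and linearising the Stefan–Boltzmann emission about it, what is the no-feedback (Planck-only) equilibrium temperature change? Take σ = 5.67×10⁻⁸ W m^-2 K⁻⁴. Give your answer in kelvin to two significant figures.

-0.52 K

The baseline emission temperature is T_e = 233.4 K.
TOA radiative forcing: ΔF = −S·Δα/4 = −1090·(+0.0055)/4 = -1.499 W m^-2.
Planck response: λ_P = 4σT_e³ = 4·5.67×10⁻⁸·(233.4)³ = 2.886 W m^-2/K.
Hence the no-feedback warming is ΔF/(4σT_e³) = -0.519 K.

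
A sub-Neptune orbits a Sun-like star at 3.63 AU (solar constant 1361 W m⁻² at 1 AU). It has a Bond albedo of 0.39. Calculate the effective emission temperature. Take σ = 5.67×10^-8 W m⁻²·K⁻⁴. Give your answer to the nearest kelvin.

Flux at the orbit: S = 1361/(3.63)² = 103.3 W m⁻².
Averaging over the sphere, the absorbed flux is S(1−α)/4 = 15.75 W m⁻².
Set σT⁴ = 15.75 → T = (15.75/σ)^(1/4) = 129.1 K.

129 kelvin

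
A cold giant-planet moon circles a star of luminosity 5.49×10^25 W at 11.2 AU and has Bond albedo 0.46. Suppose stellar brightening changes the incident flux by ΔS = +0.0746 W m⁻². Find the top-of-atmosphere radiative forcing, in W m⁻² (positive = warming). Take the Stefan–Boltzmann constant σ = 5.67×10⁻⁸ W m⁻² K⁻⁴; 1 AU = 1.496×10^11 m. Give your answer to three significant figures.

0.0101 W m⁻²

d = 11.2 × 1.496×10^11 m = 1.676×10^12 m.
S = L/(4πd²) = 1.556 W m⁻².
TOA radiative forcing: ΔF = (1−α)ΔS/4 = 0.54·(+0.0746)/4 = 0.01007 W m⁻².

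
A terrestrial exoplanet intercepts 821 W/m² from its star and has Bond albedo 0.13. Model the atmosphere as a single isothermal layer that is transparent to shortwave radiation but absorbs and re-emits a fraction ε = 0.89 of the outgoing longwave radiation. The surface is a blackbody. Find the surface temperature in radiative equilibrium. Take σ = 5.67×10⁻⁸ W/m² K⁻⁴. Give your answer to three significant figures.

Effective emission temperature (TOA balance): σT_e⁴ = S(1−α)/4 = 178.6 W/m² → T_e = 236.9 K.
The surface balance (absorbed SW + ε·downward IR = σT_s⁴) with T_a⁴ = T_s⁴/2 reduces to T_s = T_e·[2/(2−ε)]^¼ = 274.5 K.

274 K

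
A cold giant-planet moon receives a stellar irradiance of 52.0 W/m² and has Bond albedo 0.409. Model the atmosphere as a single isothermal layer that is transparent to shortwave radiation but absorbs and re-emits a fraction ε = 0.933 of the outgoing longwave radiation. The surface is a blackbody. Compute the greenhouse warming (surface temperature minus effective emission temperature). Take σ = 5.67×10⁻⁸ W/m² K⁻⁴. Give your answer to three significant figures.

18.4 K

The planet radiates to space at T_e = [S(1−α)/(4σ)]^(1/4) = 107.9 K.
The surface balance (absorbed SW + ε·downward IR = σT_s⁴) with T_a⁴ = T_s⁴/2 reduces to T_s = T_e·[2/(2−ε)]^¼ = 126.2 K.
Greenhouse warming: T_s − T_e = 18.35 K.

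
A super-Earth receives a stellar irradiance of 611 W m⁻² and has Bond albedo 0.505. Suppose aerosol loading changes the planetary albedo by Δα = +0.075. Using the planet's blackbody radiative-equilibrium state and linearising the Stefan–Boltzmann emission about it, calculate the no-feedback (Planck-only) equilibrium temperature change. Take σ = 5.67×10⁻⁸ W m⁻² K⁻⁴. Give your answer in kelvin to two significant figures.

-7.2 K

Unperturbed T_e = [611.0·(1−0.505)/(4σ)]^¼ = 191.1 K.
The change in absorbed flux is Δ[S(1−α)/4] = −SΔα/4 = -11.46 W m⁻².
Planck response: λ_P = 4σT_e³ = 4·5.67×10⁻⁸·(191.1)³ = 1.583 W m⁻²/K.
Hence the no-feedback warming is ΔF/(4σT_e³) = -7.24 K.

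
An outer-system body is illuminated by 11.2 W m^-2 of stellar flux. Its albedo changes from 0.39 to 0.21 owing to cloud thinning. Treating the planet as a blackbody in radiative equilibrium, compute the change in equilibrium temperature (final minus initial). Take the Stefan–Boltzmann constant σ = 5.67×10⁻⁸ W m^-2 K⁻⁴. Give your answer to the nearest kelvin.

5 K

Initial: T₁ = [S(1−0.39)/(4σ)]^(1/4) = 74.08 K.
After:  T₂ = [11.20·0.79/(4σ)]^(1/4) = 79.03 K.
ΔT = T₂ − T₁ = 4.947 K.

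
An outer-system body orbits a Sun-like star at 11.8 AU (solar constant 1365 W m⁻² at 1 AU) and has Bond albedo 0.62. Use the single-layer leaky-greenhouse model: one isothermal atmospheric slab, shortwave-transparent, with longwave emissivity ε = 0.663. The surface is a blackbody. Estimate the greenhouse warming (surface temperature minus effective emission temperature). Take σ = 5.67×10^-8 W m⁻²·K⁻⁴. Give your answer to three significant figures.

Irradiance scales as 1/d², so S = 1365 W m⁻² × (1/11.8)² = 9.803 W m⁻².
At the top of the atmosphere, σT_e⁴ = S(1−α)/4 = 0.9313 W m⁻², giving T_e = 63.66 K.
For a single slab of emissivity ε, T_s⁴ = 2T_e⁴/(2−ε); thus T_s = 63.66·(1.496)^(1/4) = 70.40 K.
Greenhouse warming: T_s − T_e = 6.743 K.

6.74 kelvin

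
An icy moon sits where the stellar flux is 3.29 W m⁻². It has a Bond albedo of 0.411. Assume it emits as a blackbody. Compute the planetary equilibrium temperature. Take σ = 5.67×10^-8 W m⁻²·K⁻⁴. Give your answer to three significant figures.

54.1 kelvin

Absorbed flux (global mean): S(1−α)/4 = 3.290·0.589/4 = 0.4845 W m⁻².
Set σT⁴ = 0.4845 → T = (0.4845/σ)^(1/4) = 54.07 K.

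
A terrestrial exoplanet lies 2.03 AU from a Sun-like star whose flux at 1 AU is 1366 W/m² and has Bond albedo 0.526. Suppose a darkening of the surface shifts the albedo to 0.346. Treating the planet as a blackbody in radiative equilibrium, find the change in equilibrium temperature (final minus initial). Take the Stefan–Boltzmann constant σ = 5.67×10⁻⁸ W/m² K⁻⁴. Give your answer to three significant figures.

Irradiance scales as 1/d², so S = 1366 W/m² × (1/2.03)² = 331.5 W/m².
Initial: T₁ = [S(1−0.526)/(4σ)]^(1/4) = 162.2 K.
After:  T₂ = [331.5·0.654/(4σ)]^(1/4) = 175.8 K.
ΔT = T₂ − T₁ = 13.60 K.

13.6 K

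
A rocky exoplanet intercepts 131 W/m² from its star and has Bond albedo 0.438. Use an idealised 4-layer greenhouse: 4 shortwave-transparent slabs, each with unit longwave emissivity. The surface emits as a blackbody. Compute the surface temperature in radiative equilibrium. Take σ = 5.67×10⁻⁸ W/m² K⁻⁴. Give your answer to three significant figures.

201 K

Top-of-atmosphere balance: σT_e⁴ = S(1−α)/4 = 18.41 W/m² → T_e = 134.2 K.
Layer-by-layer balance gives σT_s⁴ = (N+1)σT_e⁴, so T_s = 5^¼·134.2 = 200.7 K.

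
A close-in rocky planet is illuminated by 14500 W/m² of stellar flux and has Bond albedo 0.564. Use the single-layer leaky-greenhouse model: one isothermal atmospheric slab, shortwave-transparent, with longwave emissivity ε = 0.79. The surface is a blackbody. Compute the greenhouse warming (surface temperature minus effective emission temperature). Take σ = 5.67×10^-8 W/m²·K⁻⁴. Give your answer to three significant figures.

54.7 K

At the top of the atmosphere, σT_e⁴ = S(1−α)/4 = 1581 W/m², giving T_e = 408.6 K.
The surface balance (absorbed SW + ε·downward IR = σT_s⁴) with T_a⁴ = T_s⁴/2 reduces to T_s = T_e·[2/(2−ε)]^¼ = 463.3 K.
Greenhouse warming: T_s − T_e = 54.70 K.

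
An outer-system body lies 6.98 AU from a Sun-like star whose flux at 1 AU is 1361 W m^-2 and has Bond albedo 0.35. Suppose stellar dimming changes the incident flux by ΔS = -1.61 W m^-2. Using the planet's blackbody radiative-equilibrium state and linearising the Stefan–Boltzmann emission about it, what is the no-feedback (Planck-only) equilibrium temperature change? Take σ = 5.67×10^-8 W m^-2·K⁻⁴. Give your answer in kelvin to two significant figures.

-1.4 K

By the inverse-square law, S = 1361/6.98² = 27.93 W m^-2.
Unperturbed T_e = [27.93·(1−0.35)/(4σ)]^¼ = 94.59 K.
Only a fraction (1−α) is absorbed and it's spread over 4πR², so ΔF = (1−α)ΔS/4 = -0.2616 W m^-2.
The Planck feedback parameter is 4σT_e³ = 0.1920 W m^-2/K.
So ΔT₀ = -0.2616/0.1920 = -1.36 K.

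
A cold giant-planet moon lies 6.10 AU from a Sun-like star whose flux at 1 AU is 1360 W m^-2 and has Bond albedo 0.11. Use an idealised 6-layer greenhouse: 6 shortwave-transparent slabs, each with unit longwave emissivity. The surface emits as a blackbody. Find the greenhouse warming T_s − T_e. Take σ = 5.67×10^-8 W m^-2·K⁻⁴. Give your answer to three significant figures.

Irradiance scales as 1/d², so S = 1360 W m^-2 × (1/6.10)² = 36.55 W m^-2.
Top-of-atmosphere balance: σT_e⁴ = S(1−α)/4 = 8.132 W m^-2 → T_e = 109.4 K.
Surface: T_s = (7)^¼·T_e = 178.0 K.
Warming: T_s − T_e = 68.57 K.

68.6 kelvin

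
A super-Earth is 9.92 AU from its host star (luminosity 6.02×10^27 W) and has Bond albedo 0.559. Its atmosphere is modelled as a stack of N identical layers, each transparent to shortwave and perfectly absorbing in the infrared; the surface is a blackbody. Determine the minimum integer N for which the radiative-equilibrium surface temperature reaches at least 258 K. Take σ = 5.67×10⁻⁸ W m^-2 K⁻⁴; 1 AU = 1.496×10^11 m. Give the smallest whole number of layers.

d = 9.92 × 1.496×10^11 m = 1.484×10^12 m.
Flux at the orbit: S = L/(4πd²) = 6.02×10^27/(4π·(1.48×10^12)²) = 217.5 W m^-2.
OLR = S(1−α)/4 = 23.98 W m^-2; the top layer radiates at T_e = 143.4 K.
Need (N+1)T_e⁴ ≥ T_s⁴, i.e. N+1 ≥ (258/143.4)⁴ = 10.476.
Rounding up, N = 10.

10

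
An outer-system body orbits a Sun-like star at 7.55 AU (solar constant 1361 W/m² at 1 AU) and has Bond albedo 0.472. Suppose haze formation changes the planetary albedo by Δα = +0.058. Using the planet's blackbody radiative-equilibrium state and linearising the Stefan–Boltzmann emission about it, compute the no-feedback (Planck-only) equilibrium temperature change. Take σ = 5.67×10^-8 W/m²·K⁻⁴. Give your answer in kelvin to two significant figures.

-2.4 kelvin

Flux at the orbit: S = 1361/(7.55)² = 23.88 W/m².
Unperturbed T_e = [23.88·(1−0.472)/(4σ)]^¼ = 86.35 K.
The change in absorbed flux is Δ[S(1−α)/4] = −SΔα/4 = -0.3462 W/m².
The Planck feedback parameter is 4σT_e³ = 0.1460 W/m²/K.
ΔT₀ = ΔF/λ_P = -0.3462/0.1460 = -2.37 K.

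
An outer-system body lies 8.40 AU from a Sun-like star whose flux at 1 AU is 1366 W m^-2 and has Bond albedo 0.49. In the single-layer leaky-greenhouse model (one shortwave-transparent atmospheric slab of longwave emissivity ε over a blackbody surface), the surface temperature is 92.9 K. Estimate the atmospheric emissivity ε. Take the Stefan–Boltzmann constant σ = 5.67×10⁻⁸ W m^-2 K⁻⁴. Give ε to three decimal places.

0.831

Irradiance scales as 1/d², so S = 1366 W m^-2 × (1/8.40)² = 19.36 W m^-2.
TOA balance gives T_e = 81.23 K.
Inverting T_s⁴ = 2T_e⁴/(2−ε): (T_e/T_s)⁴ = 0.5845, so ε = 2(1 − 0.5845) = 0.8311.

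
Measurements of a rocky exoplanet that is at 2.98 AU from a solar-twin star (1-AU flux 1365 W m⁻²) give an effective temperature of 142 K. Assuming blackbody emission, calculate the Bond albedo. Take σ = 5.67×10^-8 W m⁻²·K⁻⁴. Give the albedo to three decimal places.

By the inverse-square law, S = 1365/2.98² = 153.7 W m⁻².
From σT⁴ = S(1−α)/4 we invert for α: 1−α = 4σT⁴/S.
σT⁴ = 23.05 W m⁻², so 4σT⁴ = 92.21 W m⁻².
Hence α = 1 − 92.21/153.7 = 0.4001.

0.400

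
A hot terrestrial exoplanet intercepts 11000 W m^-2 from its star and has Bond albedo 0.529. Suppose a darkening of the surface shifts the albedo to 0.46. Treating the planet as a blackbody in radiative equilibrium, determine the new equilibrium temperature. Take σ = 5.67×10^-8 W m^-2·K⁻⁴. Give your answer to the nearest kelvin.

With the new albedo, S(1−α₂)/4 = 1485 W m^-2, so T₂ = 402.3 K.

402 kelvin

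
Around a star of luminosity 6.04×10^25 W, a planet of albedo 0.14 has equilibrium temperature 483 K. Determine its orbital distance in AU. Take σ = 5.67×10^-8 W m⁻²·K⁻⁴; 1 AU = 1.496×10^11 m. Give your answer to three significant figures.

0.122 AU

Required flux: S = 4σT⁴/(1−α) = 14350 W m⁻².
Then d = [L/(4πS)]^(1/2) = 1.830×10^10 m, i.e. 0.1223 AU.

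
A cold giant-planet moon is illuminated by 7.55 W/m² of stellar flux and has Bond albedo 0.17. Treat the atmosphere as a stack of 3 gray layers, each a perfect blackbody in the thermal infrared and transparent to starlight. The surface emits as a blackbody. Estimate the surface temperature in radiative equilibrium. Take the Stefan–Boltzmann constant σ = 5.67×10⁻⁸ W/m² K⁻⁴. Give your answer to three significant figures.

103 K

Top-of-atmosphere balance: σT_e⁴ = S(1−α)/4 = 1.567 W/m² → T_e = 72.50 K.
With N = 3 opaque layers, T_s = (N+1)^(1/4)·T_e = 4^(1/4)·72.50 = 102.5 K.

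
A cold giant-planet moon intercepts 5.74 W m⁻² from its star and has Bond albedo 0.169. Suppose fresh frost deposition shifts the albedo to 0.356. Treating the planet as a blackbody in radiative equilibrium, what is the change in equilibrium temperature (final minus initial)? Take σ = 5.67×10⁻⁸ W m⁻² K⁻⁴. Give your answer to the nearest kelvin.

With α = 0.169, T₁ = 67.72 K.
Final:   T₂ = [S(1−0.356)/(4σ)]^(1/4) = 63.54 K.
ΔT = T₂ − T₁ = -4.181 K.

-4 K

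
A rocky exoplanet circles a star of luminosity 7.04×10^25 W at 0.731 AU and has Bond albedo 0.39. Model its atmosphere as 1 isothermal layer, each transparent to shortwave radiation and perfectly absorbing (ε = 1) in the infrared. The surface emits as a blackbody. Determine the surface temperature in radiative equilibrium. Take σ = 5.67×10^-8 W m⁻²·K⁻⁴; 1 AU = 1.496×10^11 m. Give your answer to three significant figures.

224 kelvin

Orbital distance: d = 0.731 AU = 1.094×10^11 m.
Spreading L over a sphere of radius d: S = 7.04×10^25/(4π·1.09×10^11²) = 468.5 W m⁻².
Top-of-atmosphere balance: σT_e⁴ = S(1−α)/4 = 71.44 W m⁻² → T_e = 188.4 K.
Layer-by-layer balance gives σT_s⁴ = (N+1)σT_e⁴, so T_s = 2^¼·188.4 = 224.1 K.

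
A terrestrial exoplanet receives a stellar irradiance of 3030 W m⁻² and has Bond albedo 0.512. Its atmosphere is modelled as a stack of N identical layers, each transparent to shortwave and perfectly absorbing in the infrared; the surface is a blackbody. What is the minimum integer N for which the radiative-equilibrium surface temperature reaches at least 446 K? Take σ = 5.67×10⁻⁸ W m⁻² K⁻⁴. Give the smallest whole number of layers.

6

OLR = S(1−α)/4 = 369.7 W m⁻²; the top layer radiates at T_e = 284.2 K.
T_s = (N+1)^(1/4)·T_e ≥ 446 K requires N+1 ≥ (T_s/T_e)⁴ = (446/284.2)⁴ = 6.069.
So N ≥ 5.069; the smallest integer is N = 6.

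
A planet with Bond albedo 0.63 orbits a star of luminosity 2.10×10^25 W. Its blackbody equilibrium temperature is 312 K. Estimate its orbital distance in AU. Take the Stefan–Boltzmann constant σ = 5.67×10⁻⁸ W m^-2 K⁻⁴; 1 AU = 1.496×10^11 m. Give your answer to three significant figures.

0.113 AU

Energy balance gives S = 4σT⁴/(1−α) = 5808 W m^-2.
S = L/(4πd²) → d = √(L/4πS) = √(2.10×10^25/(4π·5808)) = 1.696×10^10 m = 0.1134 AU.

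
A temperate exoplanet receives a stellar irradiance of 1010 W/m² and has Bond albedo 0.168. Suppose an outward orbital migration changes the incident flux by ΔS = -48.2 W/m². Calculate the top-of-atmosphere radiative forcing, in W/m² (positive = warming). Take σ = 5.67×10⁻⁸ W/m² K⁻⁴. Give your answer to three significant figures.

-10.0 W/m²

TOA radiative forcing: ΔF = (1−α)ΔS/4 = 0.832·(-48.2)/4 = -10.03 W/m².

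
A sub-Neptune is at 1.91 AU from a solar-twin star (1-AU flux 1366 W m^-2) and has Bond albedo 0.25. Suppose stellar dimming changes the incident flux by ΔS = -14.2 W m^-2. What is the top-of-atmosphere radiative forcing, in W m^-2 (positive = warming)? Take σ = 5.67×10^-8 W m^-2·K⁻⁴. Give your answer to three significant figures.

-2.66 W m^-2

By the inverse-square law, S = 1366/1.91² = 374.4 W m^-2.
TOA radiative forcing: ΔF = (1−α)ΔS/4 = 0.75·(-14.2)/4 = -2.662 W m^-2.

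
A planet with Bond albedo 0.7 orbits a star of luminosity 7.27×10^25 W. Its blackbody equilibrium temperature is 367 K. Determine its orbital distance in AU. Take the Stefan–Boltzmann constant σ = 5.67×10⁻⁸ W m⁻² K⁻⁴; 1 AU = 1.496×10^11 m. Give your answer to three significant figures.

Energy balance gives S = 4σT⁴/(1−α) = 13710 W m⁻².
S = L/(4πd²) → d = √(L/4πS) = √(7.27×10^25/(4π·13710)) = 2.054×10^10 m = 0.1373 AU.

0.137 AU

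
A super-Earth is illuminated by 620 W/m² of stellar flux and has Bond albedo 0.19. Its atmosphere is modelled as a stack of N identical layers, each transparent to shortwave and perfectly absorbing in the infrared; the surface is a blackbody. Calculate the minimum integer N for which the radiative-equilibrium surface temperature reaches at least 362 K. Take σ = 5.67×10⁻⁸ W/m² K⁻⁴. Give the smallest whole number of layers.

Top-of-atmosphere balance: σT_e⁴ = S(1−α)/4 = 125.6 W/m² → T_e = 216.9 K.
Since T_s⁴ = (N+1)T_e⁴, we need N ≥ (T_s/T_e)⁴ − 1 = 6.755.
The minimum whole number is N = 7.

7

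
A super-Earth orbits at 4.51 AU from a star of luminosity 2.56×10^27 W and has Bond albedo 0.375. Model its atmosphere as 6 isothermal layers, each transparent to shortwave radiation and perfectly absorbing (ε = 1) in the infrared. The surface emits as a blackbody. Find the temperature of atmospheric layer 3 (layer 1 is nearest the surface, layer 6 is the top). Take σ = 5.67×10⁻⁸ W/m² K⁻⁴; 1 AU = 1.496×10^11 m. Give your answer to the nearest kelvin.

265 K

d = 4.51 × 1.496×10^11 m = 6.747×10^11 m.
Spreading L over a sphere of radius d: S = 2.56×10^27/(4π·6.75×10^11²) = 447.5 W/m².
OLR = S(1−α)/4 = 69.93 W/m²; the top layer radiates at T_e = 187.4 K.
The net upward flux σT_e⁴ is constant between every pair of levels, so T_k⁴ = (N+1−k)T_e⁴.
T_3 = (4)^(1/4)·187.4 = 265.0 K.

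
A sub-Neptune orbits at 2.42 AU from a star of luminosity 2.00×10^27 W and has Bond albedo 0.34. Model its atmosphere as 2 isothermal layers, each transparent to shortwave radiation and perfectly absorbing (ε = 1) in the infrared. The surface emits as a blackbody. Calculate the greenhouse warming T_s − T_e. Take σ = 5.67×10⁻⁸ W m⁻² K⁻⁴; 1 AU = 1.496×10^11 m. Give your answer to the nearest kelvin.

77 K

Orbital distance: d = 2.42 AU = 3.620×10^11 m.
Spreading L over a sphere of radius d: S = 2.00×10^27/(4π·3.62×10^11²) = 1214 W m⁻².
OLR = S(1−α)/4 = 200.4 W m⁻²; the top layer radiates at T_e = 243.8 K.
T_s = (N+1)^(1/4)·T_e = 320.9 K.
So the greenhouse effect raises the surface by 320.9 − 243.8 = 77.06 K.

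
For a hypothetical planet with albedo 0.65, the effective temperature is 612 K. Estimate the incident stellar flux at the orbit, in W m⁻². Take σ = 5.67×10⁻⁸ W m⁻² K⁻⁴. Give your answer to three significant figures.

90900 W m⁻²

Invert the energy balance for S: S = 4σT⁴/(1−α).
The emitted flux is σT⁴ = 7954 W m⁻².
So S = 4×7954/(1−0.65) = 90900 W m⁻².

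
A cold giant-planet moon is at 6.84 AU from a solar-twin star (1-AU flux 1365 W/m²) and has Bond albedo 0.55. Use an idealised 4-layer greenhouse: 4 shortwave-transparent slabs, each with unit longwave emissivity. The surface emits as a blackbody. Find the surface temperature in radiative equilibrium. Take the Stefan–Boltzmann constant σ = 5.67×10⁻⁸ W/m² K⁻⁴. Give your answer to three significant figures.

130 K

Irradiance scales as 1/d², so S = 1365 W/m² × (1/6.84)² = 29.18 W/m².
The effective emission temperature is T_e = [S(1−α)/(4σ)]^¼ = 87.23 K.
Layer-by-layer balance gives σT_s⁴ = (N+1)σT_e⁴, so T_s = 5^¼·87.23 = 130.4 K.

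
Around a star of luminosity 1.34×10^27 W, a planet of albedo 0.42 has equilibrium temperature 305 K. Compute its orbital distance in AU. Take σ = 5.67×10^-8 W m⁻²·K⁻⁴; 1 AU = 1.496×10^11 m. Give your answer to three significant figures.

The flux needed for this T is 4σT⁴/(1−0.42) = 3384 W m⁻².
From L = 4πd²S, d = √(1.34×10^27/(4π·3384)) = 1.775×10^11 m = 1.187 AU.

1.19 AU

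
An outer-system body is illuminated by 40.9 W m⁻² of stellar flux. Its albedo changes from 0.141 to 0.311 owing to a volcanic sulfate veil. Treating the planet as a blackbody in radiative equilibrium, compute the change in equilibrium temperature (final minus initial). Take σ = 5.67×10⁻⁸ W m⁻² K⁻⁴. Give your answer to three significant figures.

-5.98 K

With α = 0.141, T₁ = 111.6 K.
After:  T₂ = [40.90·0.689/(4σ)]^(1/4) = 105.6 K.
ΔT = T₂ − T₁ = -5.984 K.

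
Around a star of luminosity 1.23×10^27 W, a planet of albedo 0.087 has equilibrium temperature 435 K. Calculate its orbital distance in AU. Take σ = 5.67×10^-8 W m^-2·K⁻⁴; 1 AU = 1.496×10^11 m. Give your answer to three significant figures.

0.701 AU

Energy balance gives S = 4σT⁴/(1−α) = 8895 W m^-2.
S = L/(4πd²) → d = √(L/4πS) = √(1.23×10^27/(4π·8895)) = 1.049×10^11 m = 0.7012 AU.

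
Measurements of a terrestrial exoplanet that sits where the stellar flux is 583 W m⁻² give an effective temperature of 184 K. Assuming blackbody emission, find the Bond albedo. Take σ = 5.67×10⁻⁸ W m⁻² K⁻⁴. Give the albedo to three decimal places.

Rearranging the radiative balance, α = 1 − 4σT⁴/S.
4σT⁴ = 4·5.67×10⁻⁸·(184)⁴ = 260.0 W m⁻².
1−α = 260.0/583.0 = 0.4459, so α = 0.5541.

0.554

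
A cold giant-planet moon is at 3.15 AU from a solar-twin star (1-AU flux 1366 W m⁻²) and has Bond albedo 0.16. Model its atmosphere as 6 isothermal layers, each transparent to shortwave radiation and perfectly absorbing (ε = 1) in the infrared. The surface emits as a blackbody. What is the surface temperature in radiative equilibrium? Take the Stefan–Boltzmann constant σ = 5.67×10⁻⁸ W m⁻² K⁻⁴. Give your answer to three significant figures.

244 kelvin

Flux at the orbit: S = 1366/(3.15)² = 137.7 W m⁻².
OLR = S(1−α)/4 = 28.91 W m⁻²; the top layer radiates at T_e = 150.3 K.
For an N-layer opaque stack, T_s⁴ = (N+1)T_e⁴, hence T_s = (7)^(1/4)×150.3 K = 244.4 K.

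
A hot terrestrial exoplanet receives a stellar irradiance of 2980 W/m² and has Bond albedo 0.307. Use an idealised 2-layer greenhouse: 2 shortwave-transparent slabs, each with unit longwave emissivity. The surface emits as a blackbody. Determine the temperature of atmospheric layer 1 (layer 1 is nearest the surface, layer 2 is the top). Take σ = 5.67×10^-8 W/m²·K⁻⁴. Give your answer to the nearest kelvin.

OLR = S(1−α)/4 = 516.3 W/m²; the top layer radiates at T_e = 308.9 K.
In the N-layer model, layer k (counted from the surface) has T_k = (N+1−k)^(1/4)·T_e.
T_1 = (2)^(1/4)·308.9 = 367.4 K.

367 K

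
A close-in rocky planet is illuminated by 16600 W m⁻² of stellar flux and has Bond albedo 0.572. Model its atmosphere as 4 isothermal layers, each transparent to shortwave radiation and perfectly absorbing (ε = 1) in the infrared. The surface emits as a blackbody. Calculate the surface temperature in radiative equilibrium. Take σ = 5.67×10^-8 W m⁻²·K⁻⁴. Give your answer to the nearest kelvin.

629 kelvin

Top-of-atmosphere balance: σT_e⁴ = S(1−α)/4 = 1776 W m⁻² → T_e = 420.7 K.
With N = 4 opaque layers, T_s = (N+1)^(1/4)·T_e = 5^(1/4)·420.7 = 629.1 K.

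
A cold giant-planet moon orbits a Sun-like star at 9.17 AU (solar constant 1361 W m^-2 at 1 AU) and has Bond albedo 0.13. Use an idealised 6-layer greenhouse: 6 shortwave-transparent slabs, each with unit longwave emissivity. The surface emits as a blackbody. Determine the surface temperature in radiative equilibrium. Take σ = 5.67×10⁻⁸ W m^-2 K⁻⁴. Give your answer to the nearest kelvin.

144 K

Flux at the orbit: S = 1361/(9.17)² = 16.19 W m^-2.
OLR = S(1−α)/4 = 3.520 W m^-2; the top layer radiates at T_e = 88.77 K.
Layer-by-layer balance gives σT_s⁴ = (N+1)σT_e⁴, so T_s = 7^¼·88.77 = 144.4 K.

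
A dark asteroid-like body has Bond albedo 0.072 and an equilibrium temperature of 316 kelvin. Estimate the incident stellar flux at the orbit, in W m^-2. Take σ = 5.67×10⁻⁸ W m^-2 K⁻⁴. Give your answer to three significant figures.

2440 W m^-2

Invert the energy balance for S: S = 4σT⁴/(1−α).
The emitted flux is σT⁴ = 565.4 W m^-2.
So S = 4×565.4/(1−0.072) = 2437 W m^-2.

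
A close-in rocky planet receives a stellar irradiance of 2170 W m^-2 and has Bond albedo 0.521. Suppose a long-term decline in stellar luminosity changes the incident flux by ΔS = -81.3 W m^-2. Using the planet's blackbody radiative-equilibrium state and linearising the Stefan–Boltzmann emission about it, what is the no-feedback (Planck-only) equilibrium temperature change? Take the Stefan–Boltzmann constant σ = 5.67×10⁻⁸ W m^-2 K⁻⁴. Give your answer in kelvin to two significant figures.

-2.4 K

The baseline emission temperature is T_e = 260.2 K.
TOA radiative forcing: ΔF = (1−α)ΔS/4 = 0.479·(-81.3)/4 = -9.736 W m^-2.
Linearising σT⁴ gives d(σT⁴)/dT = 4σT_e³ = 3.995 W m^-2 per K.
So ΔT₀ = -9.736/3.995 = -2.44 K.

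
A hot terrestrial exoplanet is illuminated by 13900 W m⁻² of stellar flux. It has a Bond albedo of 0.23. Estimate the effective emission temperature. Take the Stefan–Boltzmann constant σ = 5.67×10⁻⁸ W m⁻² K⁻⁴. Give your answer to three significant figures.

The planet absorbs (1−α)S over its disc πR² and re-emits over 4πR², so the mean absorbed flux is (1−0.23)·13900/4 = 2676 W m⁻².
Set σT⁴ = 2676 → T = (2676/σ)^(1/4) = 466.1 K.

466 kelvin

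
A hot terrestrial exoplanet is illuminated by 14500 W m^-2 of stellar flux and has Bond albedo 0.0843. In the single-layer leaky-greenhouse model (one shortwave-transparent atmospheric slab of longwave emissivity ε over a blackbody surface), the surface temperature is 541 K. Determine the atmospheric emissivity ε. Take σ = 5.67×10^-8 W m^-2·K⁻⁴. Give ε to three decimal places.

0.633

Effective temperature: T_e = [S(1−α)/(4σ)]^(1/4) = 491.9 K.
Since (2−ε)/2 = (T_e/T_s)⁴ = 0.6834, ε = 0.6332.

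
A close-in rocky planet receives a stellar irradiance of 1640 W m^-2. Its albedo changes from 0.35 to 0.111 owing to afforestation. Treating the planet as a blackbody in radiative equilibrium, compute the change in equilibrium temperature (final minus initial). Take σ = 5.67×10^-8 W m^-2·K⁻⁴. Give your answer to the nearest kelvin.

Initial: T₁ = [S(1−0.35)/(4σ)]^(1/4) = 261.8 K.
Final:   T₂ = [S(1−0.111)/(4σ)]^(1/4) = 283.2 K.
ΔT = T₂ − T₁ = 21.32 K.

21 kelvin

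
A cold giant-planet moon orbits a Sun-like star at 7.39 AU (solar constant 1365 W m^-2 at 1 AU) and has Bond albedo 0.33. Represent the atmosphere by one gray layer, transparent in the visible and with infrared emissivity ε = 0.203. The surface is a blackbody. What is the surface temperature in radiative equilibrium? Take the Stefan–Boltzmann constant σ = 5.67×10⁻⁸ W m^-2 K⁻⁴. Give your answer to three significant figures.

By the inverse-square law, S = 1365/7.39² = 24.99 W m^-2.
Effective emission temperature (TOA balance): σT_e⁴ = S(1−α)/4 = 4.187 W m^-2 → T_e = 92.70 K.
The surface balance (absorbed SW + ε·downward IR = σT_s⁴) with T_a⁴ = T_s⁴/2 reduces to T_s = T_e·[2/(2−ε)]^¼ = 95.21 K.

95.2 kelvin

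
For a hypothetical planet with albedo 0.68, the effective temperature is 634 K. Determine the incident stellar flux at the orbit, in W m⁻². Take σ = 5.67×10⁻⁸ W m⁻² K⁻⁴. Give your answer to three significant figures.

From S(1−α)/4 = σT⁴: S = 4σT⁴/(1−α).
The emitted flux is σT⁴ = 9161 W m⁻².
So S = 4×9161/(1−0.68) = 1.145×10^5 W m⁻².

1.15×10^5 W m⁻²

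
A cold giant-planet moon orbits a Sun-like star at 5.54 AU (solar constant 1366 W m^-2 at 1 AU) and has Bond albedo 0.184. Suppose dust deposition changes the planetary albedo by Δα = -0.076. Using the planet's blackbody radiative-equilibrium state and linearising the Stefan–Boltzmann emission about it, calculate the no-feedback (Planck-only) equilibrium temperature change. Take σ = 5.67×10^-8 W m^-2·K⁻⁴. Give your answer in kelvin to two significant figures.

Flux at the orbit: S = 1366/(5.54)² = 44.51 W m^-2.
The baseline emission temperature is T_e = 112.5 K.
TOA radiative forcing: ΔF = −S·Δα/4 = −44.51·(-0.076)/4 = 0.8456 W m^-2.
The Planck feedback parameter is 4σT_e³ = 0.3229 W m^-2/K.
So ΔT₀ = 0.8456/0.3229 = 2.62 K.

2.6 K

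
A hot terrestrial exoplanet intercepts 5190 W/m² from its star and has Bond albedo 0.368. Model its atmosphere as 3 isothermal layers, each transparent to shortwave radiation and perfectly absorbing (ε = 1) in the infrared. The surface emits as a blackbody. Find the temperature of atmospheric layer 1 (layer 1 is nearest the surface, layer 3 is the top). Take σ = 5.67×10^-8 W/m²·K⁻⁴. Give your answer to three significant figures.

456 K

Top-of-atmosphere balance: σT_e⁴ = S(1−α)/4 = 820.0 W/m² → T_e = 346.8 K.
The net upward flux σT_e⁴ is constant between every pair of levels, so T_k⁴ = (N+1−k)T_e⁴.
With k = 1: T_1 = (3+1−1)^¼·346.8 K = 456.4 K.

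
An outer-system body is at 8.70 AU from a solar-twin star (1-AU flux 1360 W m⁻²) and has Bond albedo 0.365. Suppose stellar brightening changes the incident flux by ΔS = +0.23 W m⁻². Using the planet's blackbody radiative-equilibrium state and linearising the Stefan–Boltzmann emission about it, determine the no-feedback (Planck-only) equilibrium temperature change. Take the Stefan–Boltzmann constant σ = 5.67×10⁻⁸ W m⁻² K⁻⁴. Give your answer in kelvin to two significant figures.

0.27 kelvin

Irradiance scales as 1/d², so S = 1360 W m⁻² × (1/8.70)² = 17.97 W m⁻².
Reference equilibrium: T_e = [S(1−α)/(4σ)]^(1/4) = 84.22 K.
ΔF = Δ[S(1−α)]/4 = (1−0.365)·+0.23/4 = 0.03651 W m⁻².
Linearising σT⁴ gives d(σT⁴)/dT = 4σT_e³ = 0.1355 W m⁻² per K.
Hence the no-feedback warming is ΔF/(4σT_e³) = 0.270 K.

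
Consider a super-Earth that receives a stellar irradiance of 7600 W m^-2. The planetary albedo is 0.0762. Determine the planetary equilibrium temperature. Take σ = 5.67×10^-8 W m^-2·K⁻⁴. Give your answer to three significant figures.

The planet absorbs (1−α)S over its disc πR² and re-emits over 4πR², so the mean absorbed flux is (1−0.0762)·7600/4 = 1755 W m^-2.
Set σT⁴ = 1755 → T = (1755/σ)^(1/4) = 419.5 K.

419 kelvin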